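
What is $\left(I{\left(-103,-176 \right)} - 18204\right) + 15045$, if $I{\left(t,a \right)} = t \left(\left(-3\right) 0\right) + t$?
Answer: $-3262$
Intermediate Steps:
$I{\left(t,a \right)} = t$ ($I{\left(t,a \right)} = t 0 + t = 0 + t = t$)
$\left(I{\left(-103,-176 \right)} - 18204\right) + 15045 = \left(-103 - 18204\right) + 15045 = -18307 + 15045 = -3262$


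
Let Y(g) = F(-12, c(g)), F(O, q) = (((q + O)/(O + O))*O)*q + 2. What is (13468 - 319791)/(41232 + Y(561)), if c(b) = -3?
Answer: -612646/82513 ≈ -7.4248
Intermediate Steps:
F(O, q) = 2 + q*(O/2 + q/2) (F(O, q) = (((O + q)/((2*O)))*O)*q + 2 = (((O + q)*(1/(2*O)))*O)*q + 2 = (((O + q)/(2*O))*O)*q + 2 = (O/2 + q/2)*q + 2 = q*(O/2 + q/2) + 2 = 2 + q*(O/2 + q/2))
Y(g) = 49/2 (Y(g) = 2 + (½)*(-3)² + (½)*(-12)*(-3) = 2 + (½)*9 + 18 = 2 + 9/2 + 18 = 49/2)
(13468 - 319791)/(41232 + Y(561)) = (13468 - 319791)/(41232 + 49/2) = -306323/82513/2 = -306323*2/82513 = -612646/82513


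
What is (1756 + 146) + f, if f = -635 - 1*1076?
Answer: 191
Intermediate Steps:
f = -1711 (f = -635 - 1076 = -1711)
(1756 + 146) + f = (1756 + 146) - 1711 = 1902 - 1711 = 191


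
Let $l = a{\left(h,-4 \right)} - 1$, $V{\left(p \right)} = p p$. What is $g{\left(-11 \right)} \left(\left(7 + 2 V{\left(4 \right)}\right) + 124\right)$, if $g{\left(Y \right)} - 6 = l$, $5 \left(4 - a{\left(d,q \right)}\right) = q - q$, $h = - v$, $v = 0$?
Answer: $1467$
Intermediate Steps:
$h = 0$ ($h = \left(-1\right) 0 = 0$)
$V{\left(p \right)} = p^{2}$
$a{\left(d,q \right)} = 4$ ($a{\left(d,q \right)} = 4 - \frac{q - q}{5} = 4 - 0 = 4 + 0 = 4$)
$l = 3$ ($l = 4 - 1 = 3$)
$g{\left(Y \right)} = 9$ ($g{\left(Y \right)} = 6 + 3 = 9$)
$g{\left(-11 \right)} \left(\left(7 + 2 V{\left(4 \right)}\right) + 124\right) = 9 \left(\left(7 + 2 \cdot 4^{2}\right) + 124\right) = 9 \left(\left(7 + 2 \cdot 16\right) + 124\right) = 9 \left(\left(7 + 32\right) + 124\right) = 9 \left(39 + 124\right) = 9 \cdot 163 = 1467$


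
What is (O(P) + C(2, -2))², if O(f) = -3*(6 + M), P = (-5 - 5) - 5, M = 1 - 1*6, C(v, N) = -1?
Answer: 16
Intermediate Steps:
M = -5 (M = 1 - 6 = -5)
P = -15 (P = -10 - 5 = -15)
O(f) = -3 (O(f) = -3*(6 - 5) = -3*1 = -3)
(O(P) + C(2, -2))² = (-3 - 1)² = (-4)² = 16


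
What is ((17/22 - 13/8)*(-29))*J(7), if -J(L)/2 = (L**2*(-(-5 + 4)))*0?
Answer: 0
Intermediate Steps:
J(L) = 0 (J(L) = -2*L**2*(-(-5 + 4))*0 = -2*L**2*(-1*(-1))*0 = -2*L**2*1*0 = -2*L**2*0 = -2*0 = 0)
((17/22 - 13/8)*(-29))*J(7) = ((17/22 - 13/8)*(-29))*0 = -75/88*(-29)*0 = (2175/88)*0 = 0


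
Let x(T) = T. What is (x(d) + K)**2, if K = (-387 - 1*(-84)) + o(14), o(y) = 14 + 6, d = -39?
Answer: 103684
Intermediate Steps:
o(y) = 20
K = -283 (K = (-387 - 1*(-84)) + 20 = (-387 + 84) + 20 = -303 + 20 = -283)
(x(d) + K)**2 = (-39 - 283)**2 = (-322)**2 = 103684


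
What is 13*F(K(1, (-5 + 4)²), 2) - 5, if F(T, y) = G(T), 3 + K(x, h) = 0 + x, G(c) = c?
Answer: -31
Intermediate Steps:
K(x, h) = -3 + x (K(x, h) = -3 + (0 + x) = -3 + x)
F(T, y) = T
13*F(K(1, (-5 + 4)²), 2) - 5 = 13*(-3 + 1) - 5 = 13*(-2) - 5 = -26 - 5 = -31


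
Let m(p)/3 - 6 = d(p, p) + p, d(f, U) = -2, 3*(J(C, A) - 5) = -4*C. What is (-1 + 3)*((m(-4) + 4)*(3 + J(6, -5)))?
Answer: 0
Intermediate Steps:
J(C, A) = 5 - 4*C/3 (J(C, A) = 5 + (-4*C)/3 = 5 - 4*C/3)
m(p) = 12 + 3*p (m(p) = 18 + 3*(-2 + p) = 18 + (-6 + 3*p) = 12 + 3*p)
(-1 + 3)*((m(-4) + 4)*(3 + J(6, -5))) = (-1 + 3)*(((12 + 3*(-4)) + 4)*(3 + (5 - 4/3*6))) = 2*(((12 - 12) + 4)*(3 + (5 - 8))) = 2*((0 + 4)*(3 - 3)) = 2*(4*0) = 2*0 = 0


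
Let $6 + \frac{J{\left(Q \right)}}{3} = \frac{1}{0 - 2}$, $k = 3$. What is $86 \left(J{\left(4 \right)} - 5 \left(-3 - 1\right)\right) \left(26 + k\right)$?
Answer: $1247$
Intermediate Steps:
$J{\left(Q \right)} = - \frac{39}{2}$ ($J{\left(Q \right)} = -18 + \frac{3}{0 - 2} = -18 + \frac{3}{-2} = -18 + 3 \left(- \frac{1}{2}\right) = -18 - \frac{3}{2} = - \frac{39}{2}$)
$86 \left(J{\left(4 \right)} - 5 \left(-3 - 1\right)\right) \left(26 + k\right) = 86 \left(- \frac{39}{2} - 5 \left(-3 - 1\right)\right) \left(26 + 3\right) = 86 \left(- \frac{39}{2} - -20\right) 29 = 86 \left(- \frac{39}{2} + 20\right) 29 = 86 \cdot \frac{1}{2} \cdot 29 = 86 \cdot \frac{29}{2} = 1247$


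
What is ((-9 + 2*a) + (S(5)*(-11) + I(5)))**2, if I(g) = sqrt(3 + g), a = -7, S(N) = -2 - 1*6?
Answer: 4233 + 260*sqrt(2) ≈ 4600.7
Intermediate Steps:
S(N) = -8 (S(N) = -2 - 6 = -8)
((-9 + 2*a) + (S(5)*(-11) + I(5)))**2 = ((-9 + 2*(-7)) + (-8*(-11) + sqrt(3 + 5)))**2 = ((-9 - 14) + (88 + sqrt(8)))**2 = (-23 + (88 + 2*sqrt(2)))**2 = (65 + 2*sqrt(2))**2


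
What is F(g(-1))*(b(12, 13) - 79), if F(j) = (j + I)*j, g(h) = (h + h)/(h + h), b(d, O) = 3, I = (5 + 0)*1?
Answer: -456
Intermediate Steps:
I = 5 (I = 5*1 = 5)
g(h) = 1 (g(h) = (2*h)/((2*h)) = (2*h)*(1/(2*h)) = 1)
F(j) = j*(5 + j) (F(j) = (j + 5)*j = (5 + j)*j = j*(5 + j))
F(g(-1))*(b(12, 13) - 79) = (1*(5 + 1))*(3 - 79) = (1*6)*(-76) = 6*(-76) = -456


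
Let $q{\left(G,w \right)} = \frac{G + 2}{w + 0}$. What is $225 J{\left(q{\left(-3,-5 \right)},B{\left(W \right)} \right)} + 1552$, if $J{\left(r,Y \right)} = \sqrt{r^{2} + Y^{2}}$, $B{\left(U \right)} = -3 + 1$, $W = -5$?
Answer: $1552 + 45 \sqrt{101} \approx 2004.2$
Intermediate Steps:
$B{\left(U \right)} = -2$
$q{\left(G,w \right)} = \frac{2 + G}{w}$
$J{\left(r,Y \right)} = \sqrt{Y^{2} + r^{2}}$
$225 J{\left(q{\left(-3,-5 \right)},B{\left(W \right)} \right)} + 1552 = 225 \sqrt{\left(-2\right)^{2} + \left(\frac{2 - 3}{-5}\right)^{2}} + 1552 = 225 \sqrt{4 + \left(\left(- \frac{1}{5}\right) \left(-1\right)\right)^{2}} + 1552 = 225 \sqrt{4 + \left(\frac{1}{5}\right)^{2}} + 1552 = 225 \sqrt{4 + \frac{1}{25}} + 1552 = 225 \sqrt{\frac{101}{25}} + 1552 = 225 \frac{\sqrt{101}}{5} + 1552 = 45 \sqrt{101} + 1552 = 1552 + 45 \sqrt{101}$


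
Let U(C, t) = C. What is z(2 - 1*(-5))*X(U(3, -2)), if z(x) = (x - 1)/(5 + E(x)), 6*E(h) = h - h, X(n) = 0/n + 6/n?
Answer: 12/5 ≈ 2.4000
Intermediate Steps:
X(n) = 6/n (X(n) = 0 + 6/n = 6/n)
E(h) = 0 (E(h) = (h - h)/6 = (1/6)*0 = 0)
z(x) = -1/5 + x/5 (z(x) = (x - 1)/(5 + 0) = (-1 + x)/5 = (-1 + x)*(1/5) = -1/5 + x/5)
z(2 - 1*(-5))*X(U(3, -2)) = (-1/5 + (2 - 1*(-5))/5)*(6/3) = (-1/5 + (2 + 5)/5)*(6*(1/3)) = (-1/5 + (1/5)*7)*2 = (-1/5 + 7/5)*2 = (6/5)*2 = 12/5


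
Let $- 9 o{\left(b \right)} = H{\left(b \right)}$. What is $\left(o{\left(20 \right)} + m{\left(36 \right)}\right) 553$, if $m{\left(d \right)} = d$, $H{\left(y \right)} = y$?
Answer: $\frac{168112}{9} \approx 18679.0$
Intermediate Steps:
$o{\left(b \right)} = - \frac{b}{9}$
$\left(o{\left(20 \right)} + m{\left(36 \right)}\right) 553 = \left(\left(- \frac{1}{9}\right) 20 + 36\right) 553 = \left(- \frac{20}{9} + 36\right) 553 = \frac{304}{9} \cdot 553 = \frac{168112}{9}$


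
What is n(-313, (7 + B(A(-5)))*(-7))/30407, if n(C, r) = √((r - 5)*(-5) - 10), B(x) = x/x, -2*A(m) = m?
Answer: √295/30407 ≈ 0.00056486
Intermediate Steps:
A(m) = -m/2
B(x) = 1
n(C, r) = √(15 - 5*r) (n(C, r) = √((-5 + r)*(-5) - 10) = √((25 - 5*r) - 10) = √(15 - 5*r))
n(-313, (7 + B(A(-5)))*(-7))/30407 = √(15 - 5*(7 + 1)*(-7))/30407 = √(15 - 40*(-7))*(1/30407) = √(15 - 5*(-56))*(1/30407) = √(15 + 280)*(1/30407) = √295*(1/30407) = √295/30407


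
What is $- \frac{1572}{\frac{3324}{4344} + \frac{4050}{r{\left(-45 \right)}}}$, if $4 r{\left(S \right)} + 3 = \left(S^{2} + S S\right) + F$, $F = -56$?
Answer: $- \frac{2271134424}{6969907} \approx -325.85$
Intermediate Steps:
$r{\left(S \right)} = - \frac{59}{4} + \frac{S^{2}}{2}$ ($r{\left(S \right)} = - \frac{3}{4} + \frac{\left(S^{2} + S S\right) - 56}{4} = - \frac{3}{4} + \frac{\left(S^{2} + S^{2}\right) - 56}{4} = - \frac{3}{4} + \frac{2 S^{2} - 56}{4} = - \frac{3}{4} + \frac{-56 + 2 S^{2}}{4} = - \frac{3}{4} + \left(-14 + \frac{S^{2}}{2}\right) = - \frac{59}{4} + \frac{S^{2}}{2}$)
$- \frac{1572}{\frac{3324}{4344} + \frac{4050}{r{\left(-45 \right)}}} = - \frac{1572}{\frac{3324}{4344} + \frac{4050}{- \frac{59}{4} + \frac{\left(-45\right)^{2}}{2}}} = - \frac{1572}{3324 \cdot \frac{1}{4344} + \frac{4050}{- \frac{59}{4} + \frac{1}{2} \cdot 2025}} = - \frac{1572}{\frac{277}{362} + \frac{4050}{- \frac{59}{4} + \frac{2025}{2}}} = - \frac{1572}{\frac{277}{362} + \frac{4050}{\frac{3991}{4}}} = - \frac{1572}{\frac{277}{362} + 4050 \cdot \frac{4}{3991}} = - \frac{1572}{\frac{277}{362} + \frac{16200}{3991}} = - \frac{1572}{\frac{6969907}{1444742}} = \left(-1572\right) \frac{1444742}{6969907} = - \frac{2271134424}{6969907}$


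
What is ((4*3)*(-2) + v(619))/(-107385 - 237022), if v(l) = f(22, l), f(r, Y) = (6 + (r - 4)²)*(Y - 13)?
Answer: -199956/344407 ≈ -0.58058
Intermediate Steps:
f(r, Y) = (-13 + Y)*(6 + (-4 + r)²) (f(r, Y) = (6 + (-4 + r)²)*(-13 + Y) = (-13 + Y)*(6 + (-4 + r)²))
v(l) = -4290 + 330*l (v(l) = -78 - 13*(-4 + 22)² + 6*l + l*(-4 + 22)² = -78 - 13*18² + 6*l + l*18² = -78 - 13*324 + 6*l + l*324 = -78 - 4212 + 6*l + 324*l = -4290 + 330*l)
((4*3)*(-2) + v(619))/(-107385 - 237022) = ((4*3)*(-2) + (-4290 + 330*619))/(-107385 - 237022) = (12*(-2) + (-4290 + 204270))/(-344407) = (-24 + 199980)*(-1/344407) = 199956*(-1/344407) = -199956/344407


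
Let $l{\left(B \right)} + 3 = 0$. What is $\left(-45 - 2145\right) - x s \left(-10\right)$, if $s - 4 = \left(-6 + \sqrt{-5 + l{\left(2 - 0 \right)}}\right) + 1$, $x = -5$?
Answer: $-2140 - 100 i \sqrt{2} \approx -2140.0 - 141.42 i$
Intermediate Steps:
$l{\left(B \right)} = -3$ ($l{\left(B \right)} = -3 + 0 = -3$)
$s = -1 + 2 i \sqrt{2}$ ($s = 4 - \left(5 - \sqrt{-5 - 3}\right) = 4 - \left(5 - 2 i \sqrt{2}\right) = -1 + 2 i \sqrt{2} \approx -1.0 + 2.8284 i$)
$\left(-45 - 2145\right) - x s \left(-10\right) = \left(-45 - 2145\right) - - 5 \left(-1 + 2 i \sqrt{2}\right) \left(-10\right) = \left(-45 - 2145\right) - \left(5 - 10 i \sqrt{2}\right) \left(-10\right) = -2190 - \left(-50 + 100 i \sqrt{2}\right) = -2190 + \left(50 - 100 i \sqrt{2}\right) = -2140 - 100 i \sqrt{2}$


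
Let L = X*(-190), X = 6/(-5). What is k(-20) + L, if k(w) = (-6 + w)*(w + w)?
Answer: 1268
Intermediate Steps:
X = -6/5 (X = 6*(-1/5) = -6/5 ≈ -1.2000)
k(w) = 2*w*(-6 + w) (k(w) = (-6 + w)*(2*w) = 2*w*(-6 + w))
L = 228 (L = -6/5*(-190) = 228)
k(-20) + L = 2*(-20)*(-6 - 20) + 228 = 2*(-20)*(-26) + 228 = 1040 + 228 = 1268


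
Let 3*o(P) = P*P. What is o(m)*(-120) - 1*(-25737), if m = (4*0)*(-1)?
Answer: 25737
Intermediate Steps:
m = 0 (m = 0*(-1) = 0)
o(P) = P²/3 (o(P) = (P*P)/3 = P²/3)
o(m)*(-120) - 1*(-25737) = ((⅓)*0²)*(-120) - 1*(-25737) = ((⅓)*0)*(-120) + 25737 = 0*(-120) + 25737 = 0 + 25737 = 25737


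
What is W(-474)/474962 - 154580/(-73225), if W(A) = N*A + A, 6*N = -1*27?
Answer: 17488967/8270890 ≈ 2.1145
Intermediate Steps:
N = -9/2 (N = (-1*27)/6 = (1/6)*(-27) = -9/2 ≈ -4.5000)
W(A) = -7*A/2 (W(A) = -9*A/2 + A = -7*A/2)
W(-474)/474962 - 154580/(-73225) = -7/2*(-474)/474962 - 154580/(-73225) = 1659*(1/474962) - 154580*(-1/73225) = 1659/474962 + 30916/14645 = 17488967/8270890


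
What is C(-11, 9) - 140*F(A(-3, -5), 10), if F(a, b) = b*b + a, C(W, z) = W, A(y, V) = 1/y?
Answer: -41893/3 ≈ -13964.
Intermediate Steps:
F(a, b) = a + b**2 (F(a, b) = b**2 + a = a + b**2)
C(-11, 9) - 140*F(A(-3, -5), 10) = -11 - 140*(1/(-3) + 10**2) = -11 - 140*(-1/3 + 100) = -11 - 140*299/3 = -11 - 41860/3 = -41893/3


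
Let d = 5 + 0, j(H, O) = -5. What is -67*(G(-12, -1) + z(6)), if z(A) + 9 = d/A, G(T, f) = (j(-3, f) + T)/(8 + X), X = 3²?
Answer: 3685/6 ≈ 614.17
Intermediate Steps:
X = 9
G(T, f) = -5/17 + T/17 (G(T, f) = (-5 + T)/(8 + 9) = (-5 + T)/17 = (-5 + T)*(1/17) = -5/17 + T/17)
d = 5
z(A) = -9 + 5/A
-67*(G(-12, -1) + z(6)) = -67*((-5/17 + (1/17)*(-12)) + (-9 + 5/6)) = -67*((-5/17 - 12/17) + (-9 + 5*(⅙))) = -67*(-1 + (-9 + ⅚)) = -67*(-1 - 49/6) = -67*(-55/6) = 3685/6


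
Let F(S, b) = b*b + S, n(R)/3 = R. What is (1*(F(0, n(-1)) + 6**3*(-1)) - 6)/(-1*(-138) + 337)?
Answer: -213/475 ≈ -0.44842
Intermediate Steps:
n(R) = 3*R
F(S, b) = S + b**2 (F(S, b) = b**2 + S = S + b**2)
(1*(F(0, n(-1)) + 6**3*(-1)) - 6)/(-1*(-138) + 337) = (1*((0 + (3*(-1))**2) + 6**3*(-1)) - 6)/(-1*(-138) + 337) = (1*((0 + (-3)**2) + 216*(-1)) - 6)/(138 + 337) = (1*((0 + 9) - 216) - 6)/475 = (1*(9 - 216) - 6)/475 = (1*(-207) - 6)/475 = (-207 - 6)/475 = (1/475)*(-213) = -213/475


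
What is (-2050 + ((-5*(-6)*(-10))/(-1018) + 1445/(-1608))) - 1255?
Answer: -2705544265/818472 ≈ -3305.6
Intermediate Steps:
(-2050 + ((-5*(-6)*(-10))/(-1018) + 1445/(-1608))) - 1255 = (-2050 + ((30*(-10))*(-1/1018) + 1445*(-1/1608))) - 1255 = (-2050 + (-300*(-1/1018) - 1445/1608)) - 1255 = (-2050 + (150/509 - 1445/1608)) - 1255 = (-2050 - 494305/818472) - 1255 = -1678361905/818472 - 1255 = -2705544265/818472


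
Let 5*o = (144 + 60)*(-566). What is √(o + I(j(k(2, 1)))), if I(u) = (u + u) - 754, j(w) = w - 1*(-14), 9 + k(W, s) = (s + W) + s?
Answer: 2*I*√148930/5 ≈ 154.37*I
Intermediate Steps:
k(W, s) = -9 + W + 2*s (k(W, s) = -9 + ((s + W) + s) = -9 + ((W + s) + s) = -9 + (W + 2*s) = -9 + W + 2*s)
o = -115464/5 (o = ((144 + 60)*(-566))/5 = (204*(-566))/5 = (⅕)*(-115464) = -115464/5 ≈ -23093.)
j(w) = 14 + w (j(w) = w + 14 = 14 + w)
I(u) = -754 + 2*u (I(u) = 2*u - 754 = -754 + 2*u)
√(o + I(j(k(2, 1)))) = √(-115464/5 + (-754 + 2*(14 + (-9 + 2 + 2*1)))) = √(-115464/5 + (-754 + 2*(14 + (-9 + 2 + 2)))) = √(-115464/5 + (-754 + 2*(14 - 5))) = √(-115464/5 + (-754 + 2*9)) = √(-115464/5 + (-754 + 18)) = √(-115464/5 - 736) = √(-119144/5) = 2*I*√148930/5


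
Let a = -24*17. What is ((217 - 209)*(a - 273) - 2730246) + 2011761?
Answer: -723933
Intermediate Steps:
a = -408
((217 - 209)*(a - 273) - 2730246) + 2011761 = ((217 - 209)*(-408 - 273) - 2730246) + 2011761 = (8*(-681) - 2730246) + 2011761 = (-5448 - 2730246) + 2011761 = -2735694 + 2011761 = -723933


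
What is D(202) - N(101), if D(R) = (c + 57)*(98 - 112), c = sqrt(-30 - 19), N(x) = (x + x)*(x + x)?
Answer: -41602 - 98*I ≈ -41602.0 - 98.0*I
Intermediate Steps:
N(x) = 4*x**2 (N(x) = (2*x)*(2*x) = 4*x**2)
c = 7*I (c = sqrt(-49) = 7*I ≈ 7.0*I)
D(R) = -798 - 98*I (D(R) = (7*I + 57)*(98 - 112) = (57 + 7*I)*(-14) = -798 - 98*I)
D(202) - N(101) = (-798 - 98*I) - 4*101**2 = (-798 - 98*I) - 4*10201 = (-798 - 98*I) - 1*40804 = (-798 - 98*I) - 40804 = -41602 - 98*I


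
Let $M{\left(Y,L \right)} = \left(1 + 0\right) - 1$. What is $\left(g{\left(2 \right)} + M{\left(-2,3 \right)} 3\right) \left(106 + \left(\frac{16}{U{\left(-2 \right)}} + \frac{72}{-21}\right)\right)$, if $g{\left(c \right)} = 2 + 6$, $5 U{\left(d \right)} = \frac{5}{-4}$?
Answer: $\frac{2160}{7} \approx 308.57$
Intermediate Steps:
$U{\left(d \right)} = - \frac{1}{4}$ ($U{\left(d \right)} = \frac{5 \frac{1}{-4}}{5} = \frac{5 \left(- \frac{1}{4}\right)}{5} = \frac{1}{5} \left(- \frac{5}{4}\right) = - \frac{1}{4}$)
$g{\left(c \right)} = 8$
$M{\left(Y,L \right)} = 0$ ($M{\left(Y,L \right)} = 1 - 1 = 0$)
$\left(g{\left(2 \right)} + M{\left(-2,3 \right)} 3\right) \left(106 + \left(\frac{16}{U{\left(-2 \right)}} + \frac{72}{-21}\right)\right) = \left(8 + 0 \cdot 3\right) \left(106 + \left(\frac{16}{- \frac{1}{4}} + \frac{72}{-21}\right)\right) = \left(8 + 0\right) \left(106 + \left(16 \left(-4\right) + 72 \left(- \frac{1}{21}\right)\right)\right) = 8 \left(106 - \frac{472}{7}\right) = 8 \cdot \frac{270}{7} = \frac{2160}{7}$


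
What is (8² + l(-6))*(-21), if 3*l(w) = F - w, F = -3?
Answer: -1365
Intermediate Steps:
l(w) = -1 - w/3 (l(w) = (-3 - w)/3 = -1 - w/3)
(8² + l(-6))*(-21) = (8² + (-1 - ⅓*(-6)))*(-21) = (64 + (-1 + 2))*(-21) = (64 + 1)*(-21) = 65*(-21) = -1365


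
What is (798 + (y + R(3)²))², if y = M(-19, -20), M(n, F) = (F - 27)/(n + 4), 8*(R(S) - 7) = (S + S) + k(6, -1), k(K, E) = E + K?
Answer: 699603434929/921600 ≈ 7.5912e+5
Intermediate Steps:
R(S) = 61/8 + S/4 (R(S) = 7 + ((S + S) + (-1 + 6))/8 = 7 + (2*S + 5)/8 = 7 + (5 + 2*S)/8 = 7 + (5/8 + S/4) = 61/8 + S/4)
M(n, F) = (-27 + F)/(4 + n)
y = 47/15 (y = (-27 - 20)/(4 - 19) = -47/(-15) = -1/15*(-47) = 47/15 ≈ 3.1333)
(798 + (y + R(3)²))² = (798 + (47/15 + (61/8 + (¼)*3)²))² = (798 + (47/15 + (61/8 + ¾)²))² = (798 + (47/15 + (67/8)²))² = (798 + (47/15 + 4489/64))² = (798 + 70343/960)² = (836423/960)² = 699603434929/921600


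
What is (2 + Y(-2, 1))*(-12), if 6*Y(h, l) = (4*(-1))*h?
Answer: -40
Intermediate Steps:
Y(h, l) = -2*h/3 (Y(h, l) = ((4*(-1))*h)/6 = (-4*h)/6 = -2*h/3)
(2 + Y(-2, 1))*(-12) = (2 - 2/3*(-2))*(-12) = (2 + 4/3)*(-12) = (10/3)*(-12) = -40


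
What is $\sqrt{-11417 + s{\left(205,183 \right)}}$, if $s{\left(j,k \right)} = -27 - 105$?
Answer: $i \sqrt{11549} \approx 107.47 i$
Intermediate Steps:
$s{\left(j,k \right)} = -132$ ($s{\left(j,k \right)} = -27 - 105 = -132$)
$\sqrt{-11417 + s{\left(205,183 \right)}} = \sqrt{-11417 - 132} = \sqrt{-11549} = i \sqrt{11549}$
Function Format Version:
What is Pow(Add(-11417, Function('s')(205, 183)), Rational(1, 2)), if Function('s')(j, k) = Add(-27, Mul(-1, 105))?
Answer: Mul(I, Pow(11549, Rational(1, 2))) ≈ Mul(107.47, I)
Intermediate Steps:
Function('s')(j, k) = -132 (Function('s')(j, k) = Add(-27, -105) = -132)
Pow(Add(-11417, Function('s')(205, 183)), Rational(1, 2)) = Pow(Add(-11417, -132), Rational(1, 2)) = Pow(-11549, Rational(1, 2)) = Mul(I, Pow(11549, Rational(1, 2)))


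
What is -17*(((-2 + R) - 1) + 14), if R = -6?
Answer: -85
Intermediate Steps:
-17*(((-2 + R) - 1) + 14) = -17*(((-2 - 6) - 1) + 14) = -17*((-8 - 1) + 14) = -17*(-9 + 14) = -17*5 = -85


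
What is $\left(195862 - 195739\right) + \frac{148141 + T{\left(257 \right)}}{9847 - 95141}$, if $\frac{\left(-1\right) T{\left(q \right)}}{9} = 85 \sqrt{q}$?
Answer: $\frac{10343021}{85294} + \frac{765 \sqrt{257}}{85294} \approx 121.41$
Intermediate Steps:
$T{\left(q \right)} = - 765 \sqrt{q}$ ($T{\left(q \right)} = - 9 \cdot 85 \sqrt{q} = - 765 \sqrt{q}$)
$\left(195862 - 195739\right) + \frac{148141 + T{\left(257 \right)}}{9847 - 95141} = \left(195862 - 195739\right) + \frac{148141 - 765 \sqrt{257}}{9847 - 95141} = 123 + \frac{148141 - 765 \sqrt{257}}{-85294} = 123 + \left(148141 - 765 \sqrt{257}\right) \left(- \frac{1}{85294}\right) = 123 - \left(\frac{148141}{85294} - \frac{765 \sqrt{257}}{85294}\right) = \frac{10343021}{85294} + \frac{765 \sqrt{257}}{85294}$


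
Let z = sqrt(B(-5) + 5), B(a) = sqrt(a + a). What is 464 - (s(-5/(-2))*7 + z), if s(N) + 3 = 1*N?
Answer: 935/2 - sqrt(5 + I*sqrt(10)) ≈ 465.16 - 0.67679*I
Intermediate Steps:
s(N) = -3 + N (s(N) = -3 + 1*N = -3 + N)
B(a) = sqrt(2)*sqrt(a) (B(a) = sqrt(2*a) = sqrt(2)*sqrt(a))
z = sqrt(5 + I*sqrt(10)) (z = sqrt(sqrt(2)*sqrt(-5) + 5) = sqrt(sqrt(2)*(I*sqrt(5)) + 5) = sqrt(I*sqrt(10) + 5) = sqrt(5 + I*sqrt(10)) ≈ 2.3362 + 0.67679*I)
464 - (s(-5/(-2))*7 + z) = 464 - ((-3 - 5/(-2))*7 + sqrt(5 + I*sqrt(10))) = 464 - ((-3 - 5*(-1/2))*7 + sqrt(5 + I*sqrt(10))) = 464 - ((-3 + 5/2)*7 + sqrt(5 + I*sqrt(10))) = 464 - (-1/2*7 + sqrt(5 + I*sqrt(10))) = 464 - (-7/2 + sqrt(5 + I*sqrt(10))) = 464 + (7/2 - sqrt(5 + I*sqrt(10))) = 935/2 - sqrt(5 + I*sqrt(10))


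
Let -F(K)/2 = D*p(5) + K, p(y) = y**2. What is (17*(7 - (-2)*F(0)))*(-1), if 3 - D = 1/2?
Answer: 4131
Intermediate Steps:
D = 5/2 (D = 3 - 1/2 = 5/2 ≈ 2.5000)
F(K) = -125 - 2*K (F(K) = -2*((5/2)*5**2 + K) = -2*((5/2)*25 + K) = -2*(125/2 + K) = -125 - 2*K)
(17*(7 - (-2)*F(0)))*(-1) = (17*(7 - (-2)*(-125 - 2*0)))*(-1) = (17*(7 - (-2)*(-125 + 0)))*(-1) = (17*(7 - (-2)*(-125)))*(-1) = (17*(7 - 1*250))*(-1) = (17*(7 - 250))*(-1) = (17*(-243))*(-1) = -4131*(-1) = 4131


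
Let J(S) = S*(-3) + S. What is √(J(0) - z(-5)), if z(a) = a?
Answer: √5 ≈ 2.2361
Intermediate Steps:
J(S) = -2*S (J(S) = -3*S + S = -2*S)
√(J(0) - z(-5)) = √(-2*0 - 1*(-5)) = √(0 + 5) = √5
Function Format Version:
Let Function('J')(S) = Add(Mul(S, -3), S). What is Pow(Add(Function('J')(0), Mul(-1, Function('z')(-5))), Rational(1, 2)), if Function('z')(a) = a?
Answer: Pow(5, Rational(1, 2)) ≈ 2.2361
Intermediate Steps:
Function('J')(S) = Mul(-2, S) (Function('J')(S) = Add(Mul(-3, S), S) = Mul(-2, S))
Pow(Add(Function('J')(0), Mul(-1, Function('z')(-5))), Rational(1, 2)) = Pow(Add(Mul(-2, 0), Mul(-1, -5)), Rational(1, 2)) = Pow(Add(0, 5), Rational(1, 2)) = Pow(5, Rational(1, 2))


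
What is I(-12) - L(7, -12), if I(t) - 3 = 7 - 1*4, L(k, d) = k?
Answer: -1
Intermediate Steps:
I(t) = 6 (I(t) = 3 + (7 - 1*4) = 3 + (7 - 4) = 3 + 3 = 6)
I(-12) - L(7, -12) = 6 - 1*7 = 6 - 7 = -1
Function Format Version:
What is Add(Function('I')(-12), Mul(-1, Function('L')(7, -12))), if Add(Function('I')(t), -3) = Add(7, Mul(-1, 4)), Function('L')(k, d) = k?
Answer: -1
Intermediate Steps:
Function('I')(t) = 6 (Function('I')(t) = Add(3, Add(7, Mul(-1, 4))) = Add(3, Add(7, -4)) = Add(3, 3) = 6)
Add(Function('I')(-12), Mul(-1, Function('L')(7, -12))) = Add(6, Mul(-1, 7)) = Add(6, -7) = -1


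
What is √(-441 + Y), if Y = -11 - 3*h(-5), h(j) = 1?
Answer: I*√455 ≈ 21.331*I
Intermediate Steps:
Y = -14 (Y = -11 - 3*1 = -11 - 3 = -14)
√(-441 + Y) = √(-441 - 14) = √(-455) = I*√455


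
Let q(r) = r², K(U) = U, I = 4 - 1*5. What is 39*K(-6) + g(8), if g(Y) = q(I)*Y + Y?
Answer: -218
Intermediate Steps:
I = -1 (I = 4 - 5 = -1)
g(Y) = 2*Y (g(Y) = (-1)²*Y + Y = 1*Y + Y = Y + Y = 2*Y)
39*K(-6) + g(8) = 39*(-6) + 2*8 = -234 + 16 = -218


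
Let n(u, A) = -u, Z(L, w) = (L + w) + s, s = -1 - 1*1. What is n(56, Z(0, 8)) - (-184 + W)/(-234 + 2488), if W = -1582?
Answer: -62229/1127 ≈ -55.216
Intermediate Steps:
s = -2 (s = -1 - 1 = -2)
Z(L, w) = -2 + L + w (Z(L, w) = (L + w) - 2 = -2 + L + w)
n(56, Z(0, 8)) - (-184 + W)/(-234 + 2488) = -1*56 - (-184 - 1582)/(-234 + 2488) = -56 - (-1766)/2254 = -56 - 1*(-883/1127) = -56 + 883/1127 = -62229/1127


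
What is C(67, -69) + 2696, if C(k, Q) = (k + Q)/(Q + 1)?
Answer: 91665/34 ≈ 2696.0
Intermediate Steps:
C(k, Q) = (Q + k)/(1 + Q)
C(67, -69) + 2696 = (-69 + 67)/(1 - 69) + 2696 = -2/(-68) + 2696 = -1/68*(-2) + 2696 = 1/34 + 2696 = 91665/34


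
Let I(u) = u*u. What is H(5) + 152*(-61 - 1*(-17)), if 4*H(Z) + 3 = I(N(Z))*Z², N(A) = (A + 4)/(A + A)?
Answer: -106939/16 ≈ -6683.7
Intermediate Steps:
N(A) = (4 + A)/(2*A) (N(A) = (4 + A)/((2*A)) = (4 + A)*(1/(2*A)) = (4 + A)/(2*A))
I(u) = u²
H(Z) = -¾ + (4 + Z)²/16 (H(Z) = -¾ + (((4 + Z)/(2*Z))²*Z²)/4 = -¾ + (((4 + Z)²/(4*Z²))*Z²)/4 = -¾ + ((4 + Z)²/4)/4 = -¾ + (4 + Z)²/16)
H(5) + 152*(-61 - 1*(-17)) = (-¾ + (4 + 5)²/16) + 152*(-61 - 1*(-17)) = (-¾ + (1/16)*9²) + 152*(-61 + 17) = (-¾ + (1/16)*81) + 152*(-44) = (-¾ + 81/16) - 6688 = 69/16 - 6688 = -106939/16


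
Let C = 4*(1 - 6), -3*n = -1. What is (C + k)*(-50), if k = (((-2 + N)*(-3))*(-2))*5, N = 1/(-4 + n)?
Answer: 48500/11 ≈ 4409.1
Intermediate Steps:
n = 1/3 (n = -1/3*(-1) = 1/3 ≈ 0.33333)
C = -20 (C = 4*(-5) = -20)
N = -3/11 (N = 1/(-4 + 1/3) = 1/(-11/3) = -3/11 ≈ -0.27273)
k = -750/11 (k = (((-2 - 3/11)*(-3))*(-2))*5 = (-25/11*(-3)*(-2))*5 = ((75/11)*(-2))*5 = -150/11*5 = -750/11 ≈ -68.182)
(C + k)*(-50) = (-20 - 750/11)*(-50) = -970/11*(-50) = 48500/11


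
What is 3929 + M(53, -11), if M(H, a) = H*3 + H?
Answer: 4141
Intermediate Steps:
M(H, a) = 4*H (M(H, a) = 3*H + H = 4*H)
3929 + M(53, -11) = 3929 + 4*53 = 3929 + 212 = 4141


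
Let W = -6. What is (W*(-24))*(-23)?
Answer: -3312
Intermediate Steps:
(W*(-24))*(-23) = -6*(-24)*(-23) = 144*(-23) = -3312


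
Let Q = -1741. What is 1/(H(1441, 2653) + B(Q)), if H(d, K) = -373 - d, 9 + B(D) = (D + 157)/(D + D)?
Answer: -1741/3173051 ≈ -0.00054868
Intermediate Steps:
B(D) = -9 + (157 + D)/(2*D) (B(D) = -9 + (D + 157)/(D + D) = -9 + (157 + D)/((2*D)) = -9 + (157 + D)*(1/(2*D)) = -9 + (157 + D)/(2*D))
1/(H(1441, 2653) + B(Q)) = 1/((-373 - 1*1441) + (1/2)*(157 - 17*(-1741))/(-1741)) = 1/((-373 - 1441) + (1/2)*(-1/1741)*(157 + 29597)) = 1/(-1814 + (1/2)*(-1/1741)*29754) = 1/(-1814 - 14877/1741) = 1/(-3173051/1741) = -1741/3173051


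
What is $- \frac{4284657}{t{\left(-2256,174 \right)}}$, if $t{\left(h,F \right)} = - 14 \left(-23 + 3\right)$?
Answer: $- \frac{4284657}{280} \approx -15302.0$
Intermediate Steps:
$t{\left(h,F \right)} = 280$ ($t{\left(h,F \right)} = \left(-14\right) \left(-20\right) = 280$)
$- \frac{4284657}{t{\left(-2256,174 \right)}} = - \frac{4284657}{280}$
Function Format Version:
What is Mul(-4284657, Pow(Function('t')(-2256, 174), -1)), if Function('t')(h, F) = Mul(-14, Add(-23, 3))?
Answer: Rational(-4284657, 280) ≈ -15302.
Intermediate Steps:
Function('t')(h, F) = 280 (Function('t')(h, F) = Mul(-14, -20) = 280)
Mul(-4284657, Pow(Function('t')(-2256, 174), -1)) = Mul(-4284657, Pow(280, -1)) = Mul(-4284657, Rational(1, 280)) = Rational(-4284657, 280)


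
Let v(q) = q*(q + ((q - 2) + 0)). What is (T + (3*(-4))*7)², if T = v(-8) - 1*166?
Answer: 11236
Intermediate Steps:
v(q) = q*(-2 + 2*q) (v(q) = q*(q + ((-2 + q) + 0)) = q*(q + (-2 + q)) = q*(-2 + 2*q))
T = -22 (T = 2*(-8)*(-1 - 8) - 1*166 = 2*(-8)*(-9) - 166 = 144 - 166 = -22)
(T + (3*(-4))*7)² = (-22 + (3*(-4))*7)² = (-22 - 12*7)² = (-22 - 84)² = (-106)² = 11236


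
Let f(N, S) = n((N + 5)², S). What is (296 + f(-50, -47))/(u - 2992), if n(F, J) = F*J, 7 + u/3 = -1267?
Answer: 94879/6814 ≈ 13.924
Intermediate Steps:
u = -3822 (u = -21 + 3*(-1267) = -21 - 3801 = -3822)
f(N, S) = S*(5 + N)² (f(N, S) = (N + 5)²*S = (5 + N)²*S = S*(5 + N)²)
(296 + f(-50, -47))/(u - 2992) = (296 - 47*(5 - 50)²)/(-3822 - 2992) = (296 - 47*(-45)²)/(-6814) = (296 - 47*2025)*(-1/6814) = (296 - 95175)*(-1/6814) = -94879*(-1/6814) = 94879/6814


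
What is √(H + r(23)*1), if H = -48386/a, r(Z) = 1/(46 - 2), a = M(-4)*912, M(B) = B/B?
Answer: I*√333575286/2508 ≈ 7.2823*I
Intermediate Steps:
M(B) = 1
a = 912 (a = 1*912 = 912)
r(Z) = 1/44
H = -24193/456 (H = -48386/912 = -48386*1/912 = -24193/456 ≈ -53.055)
√(H + r(23)*1) = √(-24193/456 + (1/44)*1) = √(-24193/456 + 1/44) = √(-266009/5016) = I*√333575286/2508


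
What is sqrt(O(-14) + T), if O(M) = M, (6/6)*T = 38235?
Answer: sqrt(38221) ≈ 195.50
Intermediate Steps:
T = 38235
sqrt(O(-14) + T) = sqrt(-14 + 38235) = sqrt(38221)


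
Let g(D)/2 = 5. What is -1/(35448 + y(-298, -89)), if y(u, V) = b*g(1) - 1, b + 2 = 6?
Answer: -1/35487 ≈ -2.8179e-5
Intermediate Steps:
b = 4 (b = -2 + 6 = 4)
g(D) = 10 (g(D) = 2*5 = 10)
y(u, V) = 39 (y(u, V) = 4*10 - 1 = 40 - 1 = 39)
-1/(35448 + y(-298, -89)) = -1/(35448 + 39) = -1/35487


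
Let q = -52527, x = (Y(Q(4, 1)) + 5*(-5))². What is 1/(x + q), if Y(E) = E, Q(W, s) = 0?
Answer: -1/51902 ≈ -1.9267e-5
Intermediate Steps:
x = 625 (x = (0 + 5*(-5))² = (0 - 25)² = (-25)² = 625)
1/(x + q) = 1/(625 - 52527) = 1/(-51902) = -1/51902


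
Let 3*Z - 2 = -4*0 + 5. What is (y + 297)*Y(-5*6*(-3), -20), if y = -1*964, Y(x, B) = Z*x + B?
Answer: -126730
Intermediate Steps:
Z = 7/3 (Z = ⅔ + (-4*0 + 5)/3 = ⅔ + (0 + 5)/3 = ⅔ + (⅓)*5 = ⅔ + 5/3 = 7/3 ≈ 2.3333)
Y(x, B) = B + 7*x/3 (Y(x, B) = 7*x/3 + B = B + 7*x/3)
y = -964
(y + 297)*Y(-5*6*(-3), -20) = (-964 + 297)*(-20 + 7*(-5*6*(-3))/3) = -667*(-20 + 7*(-30*(-3))/3) = -667*(-20 + (7/3)*90) = -667*(-20 + 210) = -667*190 = -126730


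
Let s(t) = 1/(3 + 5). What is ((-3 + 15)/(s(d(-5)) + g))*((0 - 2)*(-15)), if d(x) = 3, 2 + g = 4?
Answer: 2880/17 ≈ 169.41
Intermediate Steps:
g = 2 (g = -2 + 4 = 2)
s(t) = ⅛ (s(t) = 1/8 = ⅛)
((-3 + 15)/(s(d(-5)) + g))*((0 - 2)*(-15)) = ((-3 + 15)/(⅛ + 2))*((0 - 2)*(-15)) = (12/(17/8))*(-2*(-15)) = (12*(8/17))*30 = (96/17)*30 = 2880/17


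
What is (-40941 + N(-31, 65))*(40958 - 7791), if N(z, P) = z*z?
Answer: -1326016660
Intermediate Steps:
N(z, P) = z**2
(-40941 + N(-31, 65))*(40958 - 7791) = (-40941 + (-31)**2)*(40958 - 7791) = (-40941 + 961)*33167 = -39980*33167 = -1326016660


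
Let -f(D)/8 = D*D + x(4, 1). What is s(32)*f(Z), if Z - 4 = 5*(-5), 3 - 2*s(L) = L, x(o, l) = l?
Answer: 51272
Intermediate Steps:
s(L) = 3/2 - L/2
Z = -21 (Z = 4 + 5*(-5) = 4 - 25 = -21)
f(D) = -8 - 8*D² (f(D) = -8*(D*D + 1) = -8*(D² + 1) = -8*(1 + D²) = -8 - 8*D²)
s(32)*f(Z) = (3/2 - ½*32)*(-8 - 8*(-21)²) = (3/2 - 16)*(-8 - 8*441) = -29*(-8 - 3528)/2 = -29/2*(-3536) = 51272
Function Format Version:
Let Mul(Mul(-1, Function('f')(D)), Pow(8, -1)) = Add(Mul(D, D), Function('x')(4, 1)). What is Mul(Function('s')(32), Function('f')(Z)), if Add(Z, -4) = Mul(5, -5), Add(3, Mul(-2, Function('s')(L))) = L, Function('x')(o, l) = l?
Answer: 51272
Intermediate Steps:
Function('s')(L) = Add(Rational(3, 2), Mul(Rational(-1, 2), L))
Z = -21 (Z = Add(4, Mul(5, -5)) = Add(4, -25) = -21)
Function('f')(D) = Add(-8, Mul(-8, Pow(D, 2))) (Function('f')(D) = Mul(-8, Add(Mul(D, D), 1)) = Mul(-8, Add(Pow(D, 2), 1)) = Mul(-8, Add(1, Pow(D, 2))) = Add(-8, Mul(-8, Pow(D, 2))))
Mul(Function('s')(32), Function('f')(Z)) = Mul(Add(Rational(3, 2), Mul(Rational(-1, 2), 32)), Add(-8, Mul(-8, Pow(-21, 2)))) = Mul(Add(Rational(3, 2), -16), Add(-8, Mul(-8, 441))) = Mul(Rational(-29, 2), Add(-8, -3528)) = Mul(Rational(-29, 2), -3536) = 51272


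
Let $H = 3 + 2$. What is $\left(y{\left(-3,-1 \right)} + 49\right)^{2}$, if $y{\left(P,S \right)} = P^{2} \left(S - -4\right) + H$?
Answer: $6561$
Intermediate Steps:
$H = 5$
$y{\left(P,S \right)} = 5 + P^{2} \left(4 + S\right)$ ($y{\left(P,S \right)} = P^{2} \left(S - -4\right) + 5 = P^{2} \left(S + 4\right) + 5 = P^{2} \left(4 + S\right) + 5 = 5 + P^{2} \left(4 + S\right)$)
$\left(y{\left(-3,-1 \right)} + 49\right)^{2} = \left(\left(5 + 4 \left(-3\right)^{2} - \left(-3\right)^{2}\right) + 49\right)^{2} = \left(\left(5 + 4 \cdot 9 - 9\right) + 49\right)^{2} = \left(\left(5 + 36 - 9\right) + 49\right)^{2} = \left(32 + 49\right)^{2} = 81^{2} = 6561$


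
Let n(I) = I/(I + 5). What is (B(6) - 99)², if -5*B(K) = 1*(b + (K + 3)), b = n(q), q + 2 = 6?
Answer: 824464/81 ≈ 10179.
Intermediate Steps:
q = 4 (q = -2 + 6 = 4)
n(I) = I/(5 + I)
b = 4/9 (b = 4/(5 + 4) = 4/9 ≈ 0.44444)
B(K) = -31/45 - K/5 (B(K) = -(4/9 + (K + 3))/5 = -(4/9 + (3 + K))/5 = -(31/9 + K)/5 = -31/45 - K/5)
(B(6) - 99)² = ((-31/45 - ⅕*6) - 99)² = ((-31/45 - 6/5) - 99)² = (-17/9 - 99)² = (-908/9)² = 824464/81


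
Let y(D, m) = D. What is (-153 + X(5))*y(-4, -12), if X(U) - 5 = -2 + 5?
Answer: 580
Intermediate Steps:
X(U) = 8 (X(U) = 5 + (-2 + 5) = 5 + 3 = 8)
(-153 + X(5))*y(-4, -12) = (-153 + 8)*(-4) = -145*(-4) = 580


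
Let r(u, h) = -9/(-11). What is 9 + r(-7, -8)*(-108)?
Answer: -873/11 ≈ -79.364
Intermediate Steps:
r(u, h) = 9/11 (r(u, h) = -9*(-1/11) = 9/11)
9 + r(-7, -8)*(-108) = 9 + (9/11)*(-108) = 9 - 972/11 = -873/11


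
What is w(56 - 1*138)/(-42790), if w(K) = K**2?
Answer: -3362/21395 ≈ -0.15714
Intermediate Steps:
w(56 - 1*138)/(-42790) = (56 - 1*138)**2/(-42790) = (56 - 138)**2*(-1/42790) = (-82)**2*(-1/42790) = 6724*(-1/42790) = -3362/21395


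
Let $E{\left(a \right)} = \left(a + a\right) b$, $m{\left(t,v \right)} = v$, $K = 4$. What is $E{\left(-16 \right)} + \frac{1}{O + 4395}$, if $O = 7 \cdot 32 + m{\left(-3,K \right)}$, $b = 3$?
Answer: $- \frac{443807}{4623} \approx -96.0$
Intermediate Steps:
$E{\left(a \right)} = 6 a$ ($E{\left(a \right)} = \left(a + a\right) 3 = 2 a 3 = 6 a$)
$O = 228$ ($O = 7 \cdot 32 + 4 = 224 + 4 = 228$)
$E{\left(-16 \right)} + \frac{1}{O + 4395} = 6 \left(-16\right) + \frac{1}{228 + 4395} = -96 + \frac{1}{4623} = - \frac{443807}{4623}$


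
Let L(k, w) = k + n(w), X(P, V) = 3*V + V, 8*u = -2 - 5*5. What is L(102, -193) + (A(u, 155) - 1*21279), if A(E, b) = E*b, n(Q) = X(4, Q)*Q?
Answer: 1018367/8 ≈ 1.2730e+5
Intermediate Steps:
u = -27/8 (u = (-2 - 5*5)/8 = (-2 - 25)/8 = (⅛)*(-27) = -27/8 ≈ -3.3750)
X(P, V) = 4*V
n(Q) = 4*Q² (n(Q) = (4*Q)*Q = 4*Q²)
L(k, w) = k + 4*w²
L(102, -193) + (A(u, 155) - 1*21279) = (102 + 4*(-193)²) + (-27/8*155 - 1*21279) = (102 + 4*37249) + (-4185/8 - 21279) = (102 + 148996) - 174417/8 = 149098 - 174417/8 = 1018367/8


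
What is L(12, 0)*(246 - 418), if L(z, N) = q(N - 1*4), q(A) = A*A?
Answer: -2752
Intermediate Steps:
q(A) = A**2
L(z, N) = (-4 + N)**2 (L(z, N) = (N - 1*4)**2 = (N - 4)**2 = (-4 + N)**2)
L(12, 0)*(246 - 418) = (-4 + 0)**2*(246 - 418) = (-4)**2*(-172) = 16*(-172) = -2752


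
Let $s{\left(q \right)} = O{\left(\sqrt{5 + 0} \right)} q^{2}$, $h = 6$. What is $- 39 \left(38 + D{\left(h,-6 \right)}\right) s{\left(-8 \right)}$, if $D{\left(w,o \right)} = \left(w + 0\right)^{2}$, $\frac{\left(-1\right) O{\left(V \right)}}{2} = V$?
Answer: $369408 \sqrt{5} \approx 8.2602 \cdot 10^{5}$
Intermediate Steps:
$O{\left(V \right)} = - 2 V$
$D{\left(w,o \right)} = w^{2}$
$s{\left(q \right)} = - 2 \sqrt{5} q^{2}$ ($s{\left(q \right)} = - 2 \sqrt{5 + 0} q^{2} = - 2 \sqrt{5} q^{2}$)
$- 39 \left(38 + D{\left(h,-6 \right)}\right) s{\left(-8 \right)} = - 39 \left(38 + 6^{2}\right) \left(- 2 \sqrt{5} \left(-8\right)^{2}\right) = - 39 \left(38 + 36\right) \left(\left(-2\right) \sqrt{5} \cdot 64\right) = \left(-39\right) 74 \left(- 128 \sqrt{5}\right) = - 2886 \left(- 128 \sqrt{5}\right) = 369408 \sqrt{5}$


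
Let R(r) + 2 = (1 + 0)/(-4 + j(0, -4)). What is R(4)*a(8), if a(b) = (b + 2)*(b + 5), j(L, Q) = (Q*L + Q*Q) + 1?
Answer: -250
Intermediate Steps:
j(L, Q) = 1 + Q**2 + L*Q (j(L, Q) = (L*Q + Q**2) + 1 = (Q**2 + L*Q) + 1 = 1 + Q**2 + L*Q)
R(r) = -25/13 (R(r) = -2 + (1 + 0)/(-4 + (1 + (-4)**2 + 0*(-4))) = -2 + 1/(-4 + (1 + 16 + 0)) = -2 + 1/(-4 + 17) = -2 + 1/13 = -25/13)
a(b) = (2 + b)*(5 + b)
R(4)*a(8) = -25*(10 + 8**2 + 7*8)/13 = -25*(10 + 64 + 56)/13 = -25/13*130 = -250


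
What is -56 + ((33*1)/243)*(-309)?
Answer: -2645/27 ≈ -97.963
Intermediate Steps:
-56 + ((33*1)/243)*(-309) = -56 + (33*(1/243))*(-309) = -56 + (11/81)*(-309) = -56 - 1133/27 = -2645/27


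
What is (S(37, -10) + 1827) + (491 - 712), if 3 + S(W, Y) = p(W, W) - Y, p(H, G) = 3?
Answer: 1616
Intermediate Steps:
S(W, Y) = -Y (S(W, Y) = -3 + (3 - Y) = -Y)
(S(37, -10) + 1827) + (491 - 712) = (-1*(-10) + 1827) + (491 - 712) = (10 + 1827) - 221 = 1837 - 221 = 1616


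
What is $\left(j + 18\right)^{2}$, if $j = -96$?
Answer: $6084$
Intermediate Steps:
$\left(j + 18\right)^{2} = \left(-96 + 18\right)^{2} = \left(-78\right)^{2} = 6084$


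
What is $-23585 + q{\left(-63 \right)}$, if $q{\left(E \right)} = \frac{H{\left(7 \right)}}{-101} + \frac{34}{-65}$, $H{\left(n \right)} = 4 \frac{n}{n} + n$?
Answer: $- \frac{154839674}{6565} \approx -23586.0$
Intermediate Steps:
$H{\left(n \right)} = 4 + n$ ($H{\left(n \right)} = 4 \cdot 1 + n = 4 + n$)
$q{\left(E \right)} = - \frac{4149}{6565}$ ($q{\left(E \right)} = \frac{4 + 7}{-101} + \frac{34}{-65} = 11 \left(- \frac{1}{101}\right) + 34 \left(- \frac{1}{65}\right) = - \frac{11}{101} - \frac{34}{65} = - \frac{4149}{6565}$)
$-23585 + q{\left(-63 \right)} = -23585 - \frac{4149}{6565} = - \frac{154839674}{6565}$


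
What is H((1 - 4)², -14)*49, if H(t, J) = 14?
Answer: 686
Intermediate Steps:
H((1 - 4)², -14)*49 = 14*49 = 686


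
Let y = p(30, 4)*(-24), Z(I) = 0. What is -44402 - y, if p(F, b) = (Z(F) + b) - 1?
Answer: -44330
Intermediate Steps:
p(F, b) = -1 + b (p(F, b) = (0 + b) - 1 = b - 1 = -1 + b)
y = -72 (y = (-1 + 4)*(-24) = 3*(-24) = -72)
-44402 - y = -44402 - 1*(-72) = -44402 + 72 = -44330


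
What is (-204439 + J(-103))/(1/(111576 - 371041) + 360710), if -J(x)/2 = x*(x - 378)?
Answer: -78754114125/93591620149 ≈ -0.84146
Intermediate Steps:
J(x) = -2*x*(-378 + x) (J(x) = -2*x*(x - 378) = -2*x*(-378 + x))
(-204439 + J(-103))/(1/(111576 - 371041) + 360710) = (-204439 + 2*(-103)*(378 - 1*(-103)))/(1/(111576 - 371041) + 360710) = (-204439 + 2*(-103)*(378 + 103))/(1/(-259465) + 360710) = (-204439 + 2*(-103)*481)/(-1/259465 + 360710) = (-204439 - 99086)/(93591620149/259465) = -303525*259465/93591620149 = -78754114125/93591620149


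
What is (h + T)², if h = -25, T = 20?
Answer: 25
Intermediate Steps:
(h + T)² = (-25 + 20)² = (-5)² = 25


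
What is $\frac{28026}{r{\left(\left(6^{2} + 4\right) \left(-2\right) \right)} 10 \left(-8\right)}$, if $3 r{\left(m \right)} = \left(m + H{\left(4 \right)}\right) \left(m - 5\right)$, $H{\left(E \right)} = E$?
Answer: $- \frac{42039}{258400} \approx -0.16269$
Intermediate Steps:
$r{\left(m \right)} = \frac{\left(-5 + m\right) \left(4 + m\right)}{3}$ ($r{\left(m \right)} = \frac{\left(m + 4\right) \left(m - 5\right)}{3} = \frac{\left(4 + m\right) \left(-5 + m\right)}{3} = \frac{\left(-5 + m\right) \left(4 + m\right)}{3}$)
$\frac{28026}{r{\left(\left(6^{2} + 4\right) \left(-2\right) \right)} 10 \left(-8\right)} = \frac{28026}{\left(- \frac{20}{3} - \frac{\left(6^{2} + 4\right) \left(-2\right)}{3} + \frac{\left(\left(6^{2} + 4\right) \left(-2\right)\right)^{2}}{3}\right) 10 \left(-8\right)} = \frac{28026}{\left(- \frac{20}{3} - \frac{\left(36 + 4\right) \left(-2\right)}{3} + \frac{\left(\left(36 + 4\right) \left(-2\right)\right)^{2}}{3}\right) 10 \left(-8\right)} = \frac{28026}{\left(- \frac{20}{3} - \frac{40 \left(-2\right)}{3} + \frac{\left(40 \left(-2\right)\right)^{2}}{3}\right) 10 \left(-8\right)} = \frac{28026}{\left(- \frac{20}{3} - - \frac{80}{3} + \frac{\left(-80\right)^{2}}{3}\right) 10 \left(-8\right)} = \frac{28026}{\left(- \frac{20}{3} + \frac{80}{3} + \frac{1}{3} \cdot 6400\right) 10 \left(-8\right)} = \frac{28026}{\left(- \frac{20}{3} + \frac{80}{3} + \frac{6400}{3}\right) 10 \left(-8\right)} = \frac{28026}{\frac{6460}{3} \cdot 10 \left(-8\right)} = \frac{28026}{\frac{64600}{3} \left(-8\right)} = \frac{28026}{- \frac{516800}{3}} = 28026 \left(- \frac{3}{516800}\right) = - \frac{42039}{258400}$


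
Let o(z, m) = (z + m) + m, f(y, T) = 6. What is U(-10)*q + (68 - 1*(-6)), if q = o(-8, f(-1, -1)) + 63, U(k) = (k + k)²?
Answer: 26874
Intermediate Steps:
o(z, m) = z + 2*m (o(z, m) = (m + z) + m = z + 2*m)
U(k) = 4*k² (U(k) = (2*k)² = 4*k²)
q = 67 (q = (-8 + 2*6) + 63 = (-8 + 12) + 63 = 4 + 63 = 67)
U(-10)*q + (68 - 1*(-6)) = (4*(-10)²)*67 + (68 - 1*(-6)) = (4*100)*67 + (68 + 6) = 400*67 + 74 = 26800 + 74 = 26874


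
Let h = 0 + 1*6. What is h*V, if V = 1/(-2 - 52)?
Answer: -⅑ ≈ -0.11111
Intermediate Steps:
V = -1/54 (V = 1/(-54) = -1/54 ≈ -0.018519)
h = 6 (h = 0 + 6 = 6)
h*V = 6*(-1/54) = -⅑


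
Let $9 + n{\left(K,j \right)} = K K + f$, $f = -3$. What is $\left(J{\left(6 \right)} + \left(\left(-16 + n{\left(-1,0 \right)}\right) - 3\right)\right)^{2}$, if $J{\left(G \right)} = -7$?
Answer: $1369$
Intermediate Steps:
$n{\left(K,j \right)} = -12 + K^{2}$ ($n{\left(K,j \right)} = -9 + \left(K K - 3\right) = -9 + \left(K^{2} - 3\right) = -9 + \left(-3 + K^{2}\right) = -12 + K^{2}$)
$\left(J{\left(6 \right)} + \left(\left(-16 + n{\left(-1,0 \right)}\right) - 3\right)\right)^{2} = \left(-7 - 30\right)^{2} = \left(-37\right)^{2} = 1369$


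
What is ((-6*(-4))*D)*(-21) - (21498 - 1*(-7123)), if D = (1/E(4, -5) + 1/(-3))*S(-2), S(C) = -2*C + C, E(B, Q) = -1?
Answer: -27277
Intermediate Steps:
S(C) = -C
D = -8/3 (D = (1/(-1) + 1/(-3))*(-1*(-2)) = (1*(-1) + 1*(-1/3))*2 = (-1 - 1/3)*2 = -4/3*2 = -8/3 ≈ -2.6667)
((-6*(-4))*D)*(-21) - (21498 - 1*(-7123)) = (-6*(-4)*(-8/3))*(-21) - (21498 - 1*(-7123)) = (24*(-8/3))*(-21) - (21498 + 7123) = -64*(-21) - 1*28621 = 1344 - 28621 = -27277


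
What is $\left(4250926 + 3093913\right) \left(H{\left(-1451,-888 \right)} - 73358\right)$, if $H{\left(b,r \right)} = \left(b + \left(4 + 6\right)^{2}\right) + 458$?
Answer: $-545361640589$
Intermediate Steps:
$H{\left(b,r \right)} = 558 + b$ ($H{\left(b,r \right)} = \left(b + 10^{2}\right) + 458 = \left(b + 100\right) + 458 = \left(100 + b\right) + 458 = 558 + b$)
$\left(4250926 + 3093913\right) \left(H{\left(-1451,-888 \right)} - 73358\right) = \left(4250926 + 3093913\right) \left(\left(558 - 1451\right) - 73358\right) = 7344839 \left(-893 - 73358\right) = 7344839 \left(-74251\right) = -545361640589$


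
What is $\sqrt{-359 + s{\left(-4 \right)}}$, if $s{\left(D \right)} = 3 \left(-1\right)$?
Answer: $i \sqrt{362} \approx 19.026 i$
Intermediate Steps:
$s{\left(D \right)} = -3$
$\sqrt{-359 + s{\left(-4 \right)}} = \sqrt{-359 - 3} = \sqrt{-362} = i \sqrt{362}$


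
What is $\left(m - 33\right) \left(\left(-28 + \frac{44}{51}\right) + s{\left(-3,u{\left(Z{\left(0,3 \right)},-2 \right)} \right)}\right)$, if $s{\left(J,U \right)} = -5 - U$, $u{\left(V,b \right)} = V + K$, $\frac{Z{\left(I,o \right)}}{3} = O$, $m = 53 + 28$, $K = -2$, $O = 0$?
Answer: $- \frac{24592}{17} \approx -1446.6$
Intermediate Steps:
$m = 81$
$Z{\left(I,o \right)} = 0$ ($Z{\left(I,o \right)} = 3 \cdot 0 = 0$)
$u{\left(V,b \right)} = -2 + V$ ($u{\left(V,b \right)} = V - 2 = -2 + V$)
$\left(m - 33\right) \left(\left(-28 + \frac{44}{51}\right) + s{\left(-3,u{\left(Z{\left(0,3 \right)},-2 \right)} \right)}\right) = \left(81 - 33\right) \left(\left(-28 + \frac{44}{51}\right) - 3\right) = 48 \left(\left(-28 + 44 \cdot \frac{1}{51}\right) - 3\right) = 48 \left(\left(-28 + \frac{44}{51}\right) + \left(-5 + 2\right)\right) = 48 \left(- \frac{1384}{51} - 3\right) = 48 \left(- \frac{1537}{51}\right) = - \frac{24592}{17}$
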